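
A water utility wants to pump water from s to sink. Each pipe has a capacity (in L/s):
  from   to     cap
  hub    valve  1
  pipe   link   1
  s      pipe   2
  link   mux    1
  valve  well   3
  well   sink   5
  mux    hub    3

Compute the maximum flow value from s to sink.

1

Augment s->pipe->link->mux->hub->valve->well->sink: bottleneck 1. Total 1.
No augmenting path remains in the residual graph.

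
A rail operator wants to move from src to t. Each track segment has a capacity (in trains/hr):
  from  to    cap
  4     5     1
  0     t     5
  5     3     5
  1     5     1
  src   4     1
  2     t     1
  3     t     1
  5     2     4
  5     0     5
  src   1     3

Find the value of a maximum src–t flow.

2

Augment src->4->5->2->t: bottleneck 1. Total 1.
Augment src->1->5->0->t: bottleneck 1. Total 2.
No augmenting path remains in the residual graph.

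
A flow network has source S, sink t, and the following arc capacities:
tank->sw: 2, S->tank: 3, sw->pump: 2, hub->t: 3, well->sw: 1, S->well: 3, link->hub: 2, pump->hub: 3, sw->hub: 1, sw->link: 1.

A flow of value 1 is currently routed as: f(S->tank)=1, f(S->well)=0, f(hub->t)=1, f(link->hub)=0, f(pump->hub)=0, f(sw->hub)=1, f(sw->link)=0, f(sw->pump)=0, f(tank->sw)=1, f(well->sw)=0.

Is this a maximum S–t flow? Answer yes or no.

Residual path S->tank->sw->pump->hub->t has bottleneck 1 > 0.
Pushing 1 along it raises the flow to 2, so the given flow is not maximum.

No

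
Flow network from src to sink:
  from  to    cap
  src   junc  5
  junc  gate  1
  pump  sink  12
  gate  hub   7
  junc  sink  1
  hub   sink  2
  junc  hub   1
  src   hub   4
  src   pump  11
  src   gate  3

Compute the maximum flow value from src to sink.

14

Augment src→junc→sink: bottleneck 1. Total 1.
Augment src→hub→sink: bottleneck 2. Total 3.
Augment src→pump→sink: bottleneck 11. Total 14.
No augmenting path remains in the residual graph.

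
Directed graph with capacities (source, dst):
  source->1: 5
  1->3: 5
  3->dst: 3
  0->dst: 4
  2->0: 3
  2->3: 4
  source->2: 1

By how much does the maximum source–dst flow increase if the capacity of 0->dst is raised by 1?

Original max flow = 4.
Edge 0->dst does not cross the min cut (source side {1, 3, source}), so extra capacity there cannot help.
New max flow = 4. Increase = 0.

0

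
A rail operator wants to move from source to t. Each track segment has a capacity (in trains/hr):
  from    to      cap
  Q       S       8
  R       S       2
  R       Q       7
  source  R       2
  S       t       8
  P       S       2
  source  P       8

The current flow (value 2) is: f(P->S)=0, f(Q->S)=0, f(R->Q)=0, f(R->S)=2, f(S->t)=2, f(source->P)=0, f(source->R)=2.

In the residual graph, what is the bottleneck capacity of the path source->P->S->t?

2

Residual capacities along the path: source->P: 8, P->S: 2, S->t: 6.
Minimum is 2.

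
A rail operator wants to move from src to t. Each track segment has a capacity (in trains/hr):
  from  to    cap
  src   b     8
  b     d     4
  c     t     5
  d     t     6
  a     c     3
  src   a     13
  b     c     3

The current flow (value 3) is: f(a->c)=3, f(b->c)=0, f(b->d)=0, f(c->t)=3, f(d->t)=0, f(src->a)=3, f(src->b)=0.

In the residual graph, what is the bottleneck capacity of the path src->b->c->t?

Residual capacities along the path: src->b: 8, b->c: 3, c->t: 2.
Minimum is 2.

2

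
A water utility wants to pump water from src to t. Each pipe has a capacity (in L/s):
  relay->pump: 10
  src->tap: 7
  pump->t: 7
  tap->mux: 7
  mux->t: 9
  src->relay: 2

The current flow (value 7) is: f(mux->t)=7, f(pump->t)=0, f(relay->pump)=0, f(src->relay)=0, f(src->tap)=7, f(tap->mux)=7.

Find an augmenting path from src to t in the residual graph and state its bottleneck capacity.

Residual along src->relay->pump->t: src->relay: 2, relay->pump: 10, pump->t: 7.
Bottleneck = min = 2.

src->relay->pump->t, bottleneck 2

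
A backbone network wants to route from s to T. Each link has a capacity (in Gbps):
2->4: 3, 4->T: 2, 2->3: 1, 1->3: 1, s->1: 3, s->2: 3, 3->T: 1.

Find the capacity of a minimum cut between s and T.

Max flow = 3 (via 2 augmenting paths).
In the residual at optimum, the set reachable from s is {1, 2, 3, 4, s}.
Cut edges: 3->T (cap 1), 4->T (cap 2). Sum = 3.

3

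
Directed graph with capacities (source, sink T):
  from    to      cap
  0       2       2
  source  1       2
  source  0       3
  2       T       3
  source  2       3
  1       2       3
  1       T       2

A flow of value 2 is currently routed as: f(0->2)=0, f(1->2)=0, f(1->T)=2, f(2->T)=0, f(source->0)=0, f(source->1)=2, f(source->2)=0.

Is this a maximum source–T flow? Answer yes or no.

No

Residual path source->2->T has bottleneck 3 > 0.
Pushing 3 along it raises the flow to 5, so the given flow is not maximum.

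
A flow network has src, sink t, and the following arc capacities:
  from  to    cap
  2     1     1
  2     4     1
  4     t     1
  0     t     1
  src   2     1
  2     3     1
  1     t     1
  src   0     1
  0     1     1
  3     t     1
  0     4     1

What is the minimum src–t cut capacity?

Max flow = 2 (via 2 augmenting paths).
In the residual at optimum, the set reachable from src is {src}.
Cut edges: src→2 (cap 1), src→0 (cap 1). Sum = 2.

2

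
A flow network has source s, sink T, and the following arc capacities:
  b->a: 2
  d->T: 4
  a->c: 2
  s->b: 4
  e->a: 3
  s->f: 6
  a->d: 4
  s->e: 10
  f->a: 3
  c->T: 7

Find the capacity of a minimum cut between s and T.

Max flow = 6 (via 3 augmenting paths).
In the residual at optimum, the set reachable from s is {a, b, e, f, s}.
Cut edges: a->c (cap 2), a->d (cap 4). Sum = 6.

6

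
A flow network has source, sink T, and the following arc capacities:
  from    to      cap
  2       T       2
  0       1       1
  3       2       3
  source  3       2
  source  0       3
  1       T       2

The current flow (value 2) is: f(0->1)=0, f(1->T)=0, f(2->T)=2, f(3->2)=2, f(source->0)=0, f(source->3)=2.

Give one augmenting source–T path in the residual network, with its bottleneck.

Residual along source->0->1->T: source->0: 3, 0->1: 1, 1->T: 2.
Bottleneck = min = 1.

source->0->1->T, bottleneck 1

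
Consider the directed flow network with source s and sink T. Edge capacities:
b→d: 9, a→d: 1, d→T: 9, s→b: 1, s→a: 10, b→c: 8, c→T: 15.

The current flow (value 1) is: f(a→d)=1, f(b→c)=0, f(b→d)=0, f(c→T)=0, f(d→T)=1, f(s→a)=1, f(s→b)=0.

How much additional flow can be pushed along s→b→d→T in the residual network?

Residual capacities along the path: s→b: 1, b→d: 9, d→T: 8.
Minimum is 1.

1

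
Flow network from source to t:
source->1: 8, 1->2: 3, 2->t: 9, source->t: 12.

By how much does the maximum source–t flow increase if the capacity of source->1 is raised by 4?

Original max flow = 15.
Edge source->1 does not cross the min cut (source side {1, source}), so extra capacity there cannot help.
New max flow = 15. Increase = 0.

0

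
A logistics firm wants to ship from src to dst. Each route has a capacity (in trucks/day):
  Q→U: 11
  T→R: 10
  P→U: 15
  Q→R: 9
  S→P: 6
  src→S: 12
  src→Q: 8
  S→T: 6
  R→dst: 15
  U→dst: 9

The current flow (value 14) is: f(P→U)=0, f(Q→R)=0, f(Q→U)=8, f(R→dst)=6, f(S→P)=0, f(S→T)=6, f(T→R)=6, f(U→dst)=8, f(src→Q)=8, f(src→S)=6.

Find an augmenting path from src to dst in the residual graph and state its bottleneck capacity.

Residual along src→S→P→U→dst: src→S: 6, S→P: 6, P→U: 15, U→dst: 1.
Bottleneck = min = 1.

src→S→P→U→dst, bottleneck 1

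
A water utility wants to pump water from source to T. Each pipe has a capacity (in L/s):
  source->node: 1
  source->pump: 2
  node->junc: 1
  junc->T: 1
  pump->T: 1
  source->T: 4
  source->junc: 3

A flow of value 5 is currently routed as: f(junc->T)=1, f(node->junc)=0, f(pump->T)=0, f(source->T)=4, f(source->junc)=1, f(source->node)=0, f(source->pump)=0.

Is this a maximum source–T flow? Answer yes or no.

Residual path source->pump->T has bottleneck 1 > 0.
Pushing 1 along it raises the flow to 6, so the given flow is not maximum.

No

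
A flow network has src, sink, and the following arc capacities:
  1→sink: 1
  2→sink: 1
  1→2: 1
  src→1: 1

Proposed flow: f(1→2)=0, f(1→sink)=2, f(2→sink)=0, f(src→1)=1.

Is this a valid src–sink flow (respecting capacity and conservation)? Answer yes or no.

Capacity violated on 1→sink: flow 2 > capacity 1.

No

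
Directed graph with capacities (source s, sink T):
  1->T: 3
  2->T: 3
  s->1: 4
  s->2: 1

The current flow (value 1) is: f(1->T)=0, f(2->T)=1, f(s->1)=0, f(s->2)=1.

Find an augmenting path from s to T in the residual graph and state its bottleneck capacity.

s->1->T, bottleneck 3

Residual along s->1->T: s->1: 4, 1->T: 3.
Bottleneck = min = 3.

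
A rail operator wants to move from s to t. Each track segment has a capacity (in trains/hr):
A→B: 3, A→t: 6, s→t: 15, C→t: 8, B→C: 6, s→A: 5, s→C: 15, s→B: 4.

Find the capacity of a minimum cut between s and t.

28

Max flow = 28 (via 3 augmenting paths).
In the residual at optimum, the set reachable from s is {B, C, s}.
Cut edges: s→A (cap 5), s→t (cap 15), C→t (cap 8). Sum = 28.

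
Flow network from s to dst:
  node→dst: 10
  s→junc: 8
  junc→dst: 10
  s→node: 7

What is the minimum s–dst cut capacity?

Max flow = 15 (via 2 augmenting paths).
In the residual at optimum, the set reachable from s is {s}.
Cut edges: s→junc (cap 8), s→node (cap 7). Sum = 15.

15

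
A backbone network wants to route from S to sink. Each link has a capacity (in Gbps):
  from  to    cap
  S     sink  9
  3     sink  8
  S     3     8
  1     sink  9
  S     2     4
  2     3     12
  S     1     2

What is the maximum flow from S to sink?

19

Augment S->sink: bottleneck 9. Total 9.
Augment S->1->sink: bottleneck 2. Total 11.
Augment S->3->sink: bottleneck 8. Total 19.
No augmenting path remains in the residual graph.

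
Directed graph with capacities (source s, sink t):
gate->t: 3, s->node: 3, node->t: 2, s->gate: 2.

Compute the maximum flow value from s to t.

Augment s->gate->t: bottleneck 2. Total 2.
Augment s->node->t: bottleneck 2. Total 4.
No augmenting path remains in the residual graph.

4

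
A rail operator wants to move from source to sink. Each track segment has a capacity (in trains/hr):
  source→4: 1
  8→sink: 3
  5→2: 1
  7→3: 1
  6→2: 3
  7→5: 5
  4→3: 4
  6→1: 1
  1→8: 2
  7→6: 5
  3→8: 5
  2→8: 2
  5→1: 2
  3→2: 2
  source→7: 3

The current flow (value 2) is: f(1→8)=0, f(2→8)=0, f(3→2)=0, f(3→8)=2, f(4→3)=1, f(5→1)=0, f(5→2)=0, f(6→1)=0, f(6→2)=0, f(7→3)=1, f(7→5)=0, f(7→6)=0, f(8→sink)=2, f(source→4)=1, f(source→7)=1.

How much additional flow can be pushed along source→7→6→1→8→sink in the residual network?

1

Residual capacities along the path: source→7: 2, 7→6: 5, 6→1: 1, 1→8: 2, 8→sink: 1.
Minimum is 1.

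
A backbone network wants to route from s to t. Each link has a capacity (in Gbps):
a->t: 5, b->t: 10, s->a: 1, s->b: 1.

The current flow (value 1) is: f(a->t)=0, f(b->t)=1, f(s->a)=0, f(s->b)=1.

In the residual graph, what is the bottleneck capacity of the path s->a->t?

Residual capacities along the path: s->a: 1, a->t: 5.
Minimum is 1.

1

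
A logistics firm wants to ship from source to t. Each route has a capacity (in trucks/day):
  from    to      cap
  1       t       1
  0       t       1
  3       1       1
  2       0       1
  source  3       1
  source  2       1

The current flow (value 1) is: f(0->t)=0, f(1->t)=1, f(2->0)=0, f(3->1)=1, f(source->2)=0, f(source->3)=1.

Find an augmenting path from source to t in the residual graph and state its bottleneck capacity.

source->2->0->t, bottleneck 1

Residual along source->2->0->t: source->2: 1, 2->0: 1, 0->t: 1.
Bottleneck = min = 1.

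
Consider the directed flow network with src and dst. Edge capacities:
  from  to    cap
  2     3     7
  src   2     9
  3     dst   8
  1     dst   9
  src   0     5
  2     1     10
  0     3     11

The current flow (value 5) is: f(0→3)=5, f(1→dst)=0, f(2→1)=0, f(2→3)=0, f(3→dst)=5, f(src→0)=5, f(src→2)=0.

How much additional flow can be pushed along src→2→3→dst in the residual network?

Residual capacities along the path: src→2: 9, 2→3: 7, 3→dst: 3.
Minimum is 3.

3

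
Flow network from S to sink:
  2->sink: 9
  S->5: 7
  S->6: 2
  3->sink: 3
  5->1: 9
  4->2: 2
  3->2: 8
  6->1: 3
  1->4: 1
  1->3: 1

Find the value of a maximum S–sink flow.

Augment S->5->1->3->sink: bottleneck 1. Total 1.
Augment S->5->1->4->2->sink: bottleneck 1. Total 2.
No augmenting path remains in the residual graph.

2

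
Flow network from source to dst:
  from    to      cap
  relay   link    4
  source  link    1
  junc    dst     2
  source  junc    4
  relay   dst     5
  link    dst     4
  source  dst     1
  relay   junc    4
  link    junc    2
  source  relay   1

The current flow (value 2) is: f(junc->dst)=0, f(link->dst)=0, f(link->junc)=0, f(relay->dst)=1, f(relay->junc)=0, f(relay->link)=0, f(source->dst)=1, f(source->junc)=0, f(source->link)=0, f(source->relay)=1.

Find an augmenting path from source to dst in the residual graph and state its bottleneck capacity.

source->link->dst, bottleneck 1

Residual along source->link->dst: source->link: 1, link->dst: 4.
Bottleneck = min = 1.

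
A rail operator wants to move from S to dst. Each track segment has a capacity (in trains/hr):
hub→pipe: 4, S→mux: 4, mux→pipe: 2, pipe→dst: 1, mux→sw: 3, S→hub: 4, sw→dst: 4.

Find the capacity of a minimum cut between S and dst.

Max flow = 4 (via 2 augmenting paths).
In the residual at optimum, the set reachable from S is {S, hub, mux, pipe}.
Cut edges: mux→sw (cap 3), pipe→dst (cap 1). Sum = 4.

4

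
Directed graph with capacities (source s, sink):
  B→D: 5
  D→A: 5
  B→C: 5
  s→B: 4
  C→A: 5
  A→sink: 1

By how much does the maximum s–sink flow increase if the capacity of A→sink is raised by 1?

1

Original max flow = 1.
After raising cap(A→sink), augmenting paths through that edge carry 1 more unit.
New max flow = 2. Increase = 1.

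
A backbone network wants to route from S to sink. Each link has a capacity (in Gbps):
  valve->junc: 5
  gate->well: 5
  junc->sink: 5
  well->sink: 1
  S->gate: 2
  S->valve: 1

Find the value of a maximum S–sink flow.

Augment S->gate->well->sink: bottleneck 1. Total 1.
Augment S->valve->junc->sink: bottleneck 1. Total 2.
No augmenting path remains in the residual graph.

2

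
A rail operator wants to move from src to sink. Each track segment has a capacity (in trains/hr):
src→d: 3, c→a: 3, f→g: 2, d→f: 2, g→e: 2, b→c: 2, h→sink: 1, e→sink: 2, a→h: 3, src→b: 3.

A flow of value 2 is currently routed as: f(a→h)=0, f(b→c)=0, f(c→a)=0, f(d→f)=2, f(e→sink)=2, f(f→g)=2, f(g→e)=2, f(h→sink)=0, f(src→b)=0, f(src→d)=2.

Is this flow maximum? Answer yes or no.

Residual path src→b→c→a→h→sink has bottleneck 1 > 0.
Pushing 1 along it raises the flow to 3, so the given flow is not maximum.

No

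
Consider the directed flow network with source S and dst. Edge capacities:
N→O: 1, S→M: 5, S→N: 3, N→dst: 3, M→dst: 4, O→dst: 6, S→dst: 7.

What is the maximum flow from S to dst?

Augment S→dst: bottleneck 7. Total 7.
Augment S→M→dst: bottleneck 4. Total 11.
Augment S→N→dst: bottleneck 3. Total 14.
No augmenting path remains in the residual graph.

14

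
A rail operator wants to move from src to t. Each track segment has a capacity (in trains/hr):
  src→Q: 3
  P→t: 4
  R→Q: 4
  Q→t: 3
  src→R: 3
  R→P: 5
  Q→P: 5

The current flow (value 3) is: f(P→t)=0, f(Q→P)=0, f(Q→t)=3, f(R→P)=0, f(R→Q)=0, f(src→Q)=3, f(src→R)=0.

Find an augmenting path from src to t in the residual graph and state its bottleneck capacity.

src→R→P→t, bottleneck 3

Residual along src→R→P→t: src→R: 3, R→P: 5, P→t: 4.
Bottleneck = min = 3.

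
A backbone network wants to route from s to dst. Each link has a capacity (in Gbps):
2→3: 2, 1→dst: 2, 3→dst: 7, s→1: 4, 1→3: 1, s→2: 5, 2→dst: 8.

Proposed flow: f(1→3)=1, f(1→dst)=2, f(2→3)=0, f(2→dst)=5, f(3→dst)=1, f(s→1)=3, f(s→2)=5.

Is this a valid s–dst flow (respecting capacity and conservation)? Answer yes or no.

Every edge has 0 ≤ f(e) ≤ cap(e).
At each intermediate node, inflow equals outflow.

Yes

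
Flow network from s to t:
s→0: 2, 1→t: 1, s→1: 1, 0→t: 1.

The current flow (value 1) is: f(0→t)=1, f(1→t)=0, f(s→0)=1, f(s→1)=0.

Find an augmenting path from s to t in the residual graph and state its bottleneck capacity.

s→1→t, bottleneck 1

Residual along s→1→t: s→1: 1, 1→t: 1.
Bottleneck = min = 1.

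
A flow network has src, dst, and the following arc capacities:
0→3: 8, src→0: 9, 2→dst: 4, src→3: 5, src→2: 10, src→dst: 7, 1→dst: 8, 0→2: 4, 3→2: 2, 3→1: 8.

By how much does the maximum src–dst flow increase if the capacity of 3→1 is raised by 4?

Original max flow = 19.
Even with extra capacity on 3→1, another cut of capacity 19 remains binding.
New max flow = 19. Increase = 0.

0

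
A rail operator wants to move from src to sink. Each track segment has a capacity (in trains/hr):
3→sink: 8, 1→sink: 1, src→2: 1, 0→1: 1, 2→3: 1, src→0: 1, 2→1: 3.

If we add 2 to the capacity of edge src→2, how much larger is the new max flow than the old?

Original max flow = 2.
Even with extra capacity on src→2, another cut of capacity 2 remains binding.
New max flow = 2. Increase = 0.

0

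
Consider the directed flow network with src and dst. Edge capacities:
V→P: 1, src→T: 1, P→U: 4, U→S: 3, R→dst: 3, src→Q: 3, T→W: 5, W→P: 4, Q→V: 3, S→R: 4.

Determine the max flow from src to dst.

Augment src→T→W→P→U→S→R→dst: bottleneck 1. Total 1.
Augment src→Q→V→P→U→S→R→dst: bottleneck 1. Total 2.
No augmenting path remains in the residual graph.

2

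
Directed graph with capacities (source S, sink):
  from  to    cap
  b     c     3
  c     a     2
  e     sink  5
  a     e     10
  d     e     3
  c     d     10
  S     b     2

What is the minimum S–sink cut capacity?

2

Max flow = 2 (via 1 augmenting path).
In the residual at optimum, the set reachable from S is {S}.
Cut edges: S->b (cap 2). Sum = 2.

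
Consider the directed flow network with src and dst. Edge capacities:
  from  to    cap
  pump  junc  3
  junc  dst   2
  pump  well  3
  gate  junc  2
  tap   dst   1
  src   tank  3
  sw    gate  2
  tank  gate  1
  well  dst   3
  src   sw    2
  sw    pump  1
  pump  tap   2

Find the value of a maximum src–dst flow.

Augment src->sw->gate->junc->dst: bottleneck 2. Total 2.
Augment src->tank->gate->sw->pump->well->dst: bottleneck 1. Total 3.
No augmenting path remains in the residual graph.

3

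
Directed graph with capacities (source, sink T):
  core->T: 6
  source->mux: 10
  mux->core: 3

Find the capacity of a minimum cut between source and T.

3

Max flow = 3 (via 1 augmenting path).
In the residual at optimum, the set reachable from source is {mux, source}.
Cut edges: mux->core (cap 3). Sum = 3.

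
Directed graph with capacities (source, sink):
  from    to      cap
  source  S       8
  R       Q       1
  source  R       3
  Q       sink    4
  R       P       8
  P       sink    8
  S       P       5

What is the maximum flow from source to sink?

8

Augment source→R→Q→sink: bottleneck 1. Total 1.
Augment source→R→P→sink: bottleneck 2. Total 3.
Augment source→S→P→sink: bottleneck 5. Total 8.
No augmenting path remains in the residual graph.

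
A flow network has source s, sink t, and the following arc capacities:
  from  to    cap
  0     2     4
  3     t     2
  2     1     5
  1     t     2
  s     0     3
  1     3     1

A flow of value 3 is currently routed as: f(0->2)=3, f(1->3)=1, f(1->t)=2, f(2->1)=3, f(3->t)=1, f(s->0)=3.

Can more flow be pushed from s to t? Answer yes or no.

Residual reachable from s: {s}; t is not reachable.
Saturated cut: s->0 with total capacity 3 = current flow value. Flow is maximum.

No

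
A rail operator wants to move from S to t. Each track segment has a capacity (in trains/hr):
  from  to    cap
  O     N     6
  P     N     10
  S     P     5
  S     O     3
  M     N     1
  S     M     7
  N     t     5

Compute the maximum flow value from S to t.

5

Augment S->O->N->t: bottleneck 3. Total 3.
Augment S->M->N->t: bottleneck 1. Total 4.
Augment S->P->N->t: bottleneck 1. Total 5.
No augmenting path remains in the residual graph.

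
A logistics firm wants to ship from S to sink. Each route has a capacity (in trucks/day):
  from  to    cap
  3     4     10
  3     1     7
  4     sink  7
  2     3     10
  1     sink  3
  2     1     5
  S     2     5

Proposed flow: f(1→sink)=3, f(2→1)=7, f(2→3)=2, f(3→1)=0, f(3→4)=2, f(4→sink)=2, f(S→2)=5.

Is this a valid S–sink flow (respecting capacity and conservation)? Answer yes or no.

Capacity violated on 2→1: flow 7 > capacity 5.

No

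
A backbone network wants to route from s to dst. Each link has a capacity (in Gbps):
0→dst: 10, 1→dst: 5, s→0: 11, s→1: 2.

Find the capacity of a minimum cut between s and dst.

Max flow = 12 (via 2 augmenting paths).
In the residual at optimum, the set reachable from s is {0, s}.
Cut edges: s→1 (cap 2), 0→dst (cap 10). Sum = 12.

12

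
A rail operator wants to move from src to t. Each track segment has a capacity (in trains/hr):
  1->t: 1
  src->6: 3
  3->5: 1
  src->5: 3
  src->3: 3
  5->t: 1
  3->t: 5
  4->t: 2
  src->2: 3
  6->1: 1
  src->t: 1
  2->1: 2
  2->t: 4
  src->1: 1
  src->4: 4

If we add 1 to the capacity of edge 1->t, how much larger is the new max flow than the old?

Original max flow = 11.
After raising cap(1->t), augmenting paths through that edge carry 1 more unit.
New max flow = 12. Increase = 1.

1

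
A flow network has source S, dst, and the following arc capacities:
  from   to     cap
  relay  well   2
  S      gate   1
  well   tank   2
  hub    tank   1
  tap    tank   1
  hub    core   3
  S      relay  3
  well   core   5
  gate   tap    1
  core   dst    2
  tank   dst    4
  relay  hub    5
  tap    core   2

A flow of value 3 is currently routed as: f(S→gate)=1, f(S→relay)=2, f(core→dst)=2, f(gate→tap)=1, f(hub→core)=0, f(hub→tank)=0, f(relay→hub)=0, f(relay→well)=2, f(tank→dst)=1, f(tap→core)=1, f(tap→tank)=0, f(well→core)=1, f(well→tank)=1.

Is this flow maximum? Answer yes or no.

No

Residual path S→relay→hub→tank→dst has bottleneck 1 > 0.
Pushing 1 along it raises the flow to 4, so the given flow is not maximum.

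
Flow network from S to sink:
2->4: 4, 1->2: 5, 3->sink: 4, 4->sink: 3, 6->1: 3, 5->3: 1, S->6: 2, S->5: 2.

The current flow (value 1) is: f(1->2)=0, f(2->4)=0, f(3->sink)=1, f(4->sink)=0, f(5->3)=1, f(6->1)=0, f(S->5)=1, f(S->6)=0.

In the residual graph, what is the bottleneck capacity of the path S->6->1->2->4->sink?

2

Residual capacities along the path: S->6: 2, 6->1: 3, 1->2: 5, 2->4: 4, 4->sink: 3.
Minimum is 2.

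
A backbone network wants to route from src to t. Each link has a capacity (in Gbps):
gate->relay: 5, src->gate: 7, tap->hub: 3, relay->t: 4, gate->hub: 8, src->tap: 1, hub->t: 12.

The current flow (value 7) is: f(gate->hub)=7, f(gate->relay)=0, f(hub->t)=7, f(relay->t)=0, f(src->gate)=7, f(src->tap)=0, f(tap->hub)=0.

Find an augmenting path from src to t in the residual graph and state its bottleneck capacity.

src->tap->hub->t, bottleneck 1

Residual along src->tap->hub->t: src->tap: 1, tap->hub: 3, hub->t: 5.
Bottleneck = min = 1.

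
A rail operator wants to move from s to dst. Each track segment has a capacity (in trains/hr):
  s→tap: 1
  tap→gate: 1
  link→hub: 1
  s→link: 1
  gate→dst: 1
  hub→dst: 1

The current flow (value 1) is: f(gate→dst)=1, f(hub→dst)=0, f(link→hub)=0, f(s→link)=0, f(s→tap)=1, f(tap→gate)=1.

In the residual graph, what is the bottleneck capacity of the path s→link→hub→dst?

Residual capacities along the path: s→link: 1, link→hub: 1, hub→dst: 1.
Minimum is 1.

1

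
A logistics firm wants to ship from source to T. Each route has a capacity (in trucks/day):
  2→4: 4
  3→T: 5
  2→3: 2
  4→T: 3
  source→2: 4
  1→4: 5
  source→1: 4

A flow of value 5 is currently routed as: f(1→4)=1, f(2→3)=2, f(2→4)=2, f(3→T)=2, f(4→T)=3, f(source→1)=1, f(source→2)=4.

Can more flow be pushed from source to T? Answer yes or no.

Residual reachable from source: {1, 2, 4, source}; T is not reachable.
Saturated cut: 2→3, 4→T with total capacity 5 = current flow value. Flow is maximum.

No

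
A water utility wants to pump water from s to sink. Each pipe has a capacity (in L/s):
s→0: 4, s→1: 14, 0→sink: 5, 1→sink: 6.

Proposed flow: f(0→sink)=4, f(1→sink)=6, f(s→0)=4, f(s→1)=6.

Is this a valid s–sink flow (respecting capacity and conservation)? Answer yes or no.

Every edge has 0 ≤ f(e) ≤ cap(e).
At each intermediate node, inflow equals outflow.

Yes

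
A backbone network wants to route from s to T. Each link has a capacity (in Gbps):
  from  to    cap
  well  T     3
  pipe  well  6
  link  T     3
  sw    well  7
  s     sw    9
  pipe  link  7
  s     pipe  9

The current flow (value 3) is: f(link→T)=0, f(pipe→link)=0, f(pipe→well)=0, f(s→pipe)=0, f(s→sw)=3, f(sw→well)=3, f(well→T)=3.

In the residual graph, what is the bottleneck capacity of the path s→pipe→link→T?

3

Residual capacities along the path: s→pipe: 9, pipe→link: 7, link→T: 3.
Minimum is 3.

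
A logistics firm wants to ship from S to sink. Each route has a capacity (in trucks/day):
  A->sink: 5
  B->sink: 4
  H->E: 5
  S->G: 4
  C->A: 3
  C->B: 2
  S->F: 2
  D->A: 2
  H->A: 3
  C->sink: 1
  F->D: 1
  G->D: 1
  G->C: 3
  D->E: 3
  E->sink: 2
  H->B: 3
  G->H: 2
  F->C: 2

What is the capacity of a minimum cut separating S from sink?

6

Max flow = 6 (via 4 augmenting paths).
In the residual at optimum, the set reachable from S is {S}.
Cut edges: S->G (cap 4), S->F (cap 2). Sum = 6.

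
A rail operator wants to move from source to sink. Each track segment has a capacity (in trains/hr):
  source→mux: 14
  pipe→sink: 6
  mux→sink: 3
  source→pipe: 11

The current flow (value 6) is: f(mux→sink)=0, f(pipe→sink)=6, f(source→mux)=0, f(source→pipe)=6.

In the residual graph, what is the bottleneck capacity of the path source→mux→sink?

3

Residual capacities along the path: source→mux: 14, mux→sink: 3.
Minimum is 3.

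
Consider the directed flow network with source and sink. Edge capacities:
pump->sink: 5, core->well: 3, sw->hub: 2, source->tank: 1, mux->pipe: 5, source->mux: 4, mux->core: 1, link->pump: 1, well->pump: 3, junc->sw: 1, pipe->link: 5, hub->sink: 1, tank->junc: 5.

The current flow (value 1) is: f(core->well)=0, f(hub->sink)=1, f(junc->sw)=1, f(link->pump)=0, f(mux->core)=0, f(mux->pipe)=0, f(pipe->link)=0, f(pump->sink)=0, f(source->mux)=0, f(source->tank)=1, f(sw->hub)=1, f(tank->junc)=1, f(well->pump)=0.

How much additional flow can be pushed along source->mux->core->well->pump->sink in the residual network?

Residual capacities along the path: source->mux: 4, mux->core: 1, core->well: 3, well->pump: 3, pump->sink: 5.
Minimum is 1.

1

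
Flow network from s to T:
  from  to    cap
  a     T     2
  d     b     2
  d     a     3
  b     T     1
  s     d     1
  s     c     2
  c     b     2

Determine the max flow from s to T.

Augment s→c→b→T: bottleneck 1. Total 1.
Augment s→d→a→T: bottleneck 1. Total 2.
No augmenting path remains in the residual graph.

2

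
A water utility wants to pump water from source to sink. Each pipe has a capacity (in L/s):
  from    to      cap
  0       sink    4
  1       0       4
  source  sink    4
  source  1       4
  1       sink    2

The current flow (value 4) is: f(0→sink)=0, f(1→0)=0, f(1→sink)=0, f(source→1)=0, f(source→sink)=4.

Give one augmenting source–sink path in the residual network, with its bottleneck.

source→1→sink, bottleneck 2

Residual along source→1→sink: source→1: 4, 1→sink: 2.
Bottleneck = min = 2.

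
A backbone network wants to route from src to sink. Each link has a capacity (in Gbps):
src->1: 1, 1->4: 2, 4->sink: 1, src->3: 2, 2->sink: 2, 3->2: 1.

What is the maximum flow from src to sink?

2

Augment src->1->4->sink: bottleneck 1. Total 1.
Augment src->3->2->sink: bottleneck 1. Total 2.
No augmenting path remains in the residual graph.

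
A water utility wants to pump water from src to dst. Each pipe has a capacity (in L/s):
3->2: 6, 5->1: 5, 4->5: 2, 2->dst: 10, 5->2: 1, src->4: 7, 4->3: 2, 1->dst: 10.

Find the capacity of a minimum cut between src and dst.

4

Max flow = 4 (via 2 augmenting paths).
In the residual at optimum, the set reachable from src is {4, src}.
Cut edges: 4->5 (cap 2), 4->3 (cap 2). Sum = 4.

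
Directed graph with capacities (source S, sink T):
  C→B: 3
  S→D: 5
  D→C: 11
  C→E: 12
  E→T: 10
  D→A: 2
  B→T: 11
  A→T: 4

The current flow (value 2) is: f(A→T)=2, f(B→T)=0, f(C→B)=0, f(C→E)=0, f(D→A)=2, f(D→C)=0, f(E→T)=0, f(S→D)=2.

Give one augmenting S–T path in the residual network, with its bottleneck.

Residual along S→D→C→B→T: S→D: 3, D→C: 11, C→B: 3, B→T: 11.
Bottleneck = min = 3.

S→D→C→B→T, bottleneck 3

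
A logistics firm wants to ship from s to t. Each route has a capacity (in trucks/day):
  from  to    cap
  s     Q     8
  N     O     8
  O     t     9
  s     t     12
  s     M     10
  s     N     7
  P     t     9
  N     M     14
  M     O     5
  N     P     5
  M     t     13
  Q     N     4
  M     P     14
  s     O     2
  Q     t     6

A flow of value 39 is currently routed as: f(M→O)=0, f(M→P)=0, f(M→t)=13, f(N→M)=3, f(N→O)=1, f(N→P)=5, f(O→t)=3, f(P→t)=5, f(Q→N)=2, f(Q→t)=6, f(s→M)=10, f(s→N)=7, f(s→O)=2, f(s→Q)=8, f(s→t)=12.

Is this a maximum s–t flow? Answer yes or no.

Yes

Residual reachable from s: {s}; t is not reachable.
Saturated cut: s→Q, s→N, s→M, s→O, s→t with total capacity 39 = current flow value. Flow is maximum.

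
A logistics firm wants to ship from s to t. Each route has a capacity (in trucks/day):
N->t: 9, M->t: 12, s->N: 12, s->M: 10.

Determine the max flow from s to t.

Augment s->N->t: bottleneck 9. Total 9.
Augment s->M->t: bottleneck 10. Total 19.
No augmenting path remains in the residual graph.

19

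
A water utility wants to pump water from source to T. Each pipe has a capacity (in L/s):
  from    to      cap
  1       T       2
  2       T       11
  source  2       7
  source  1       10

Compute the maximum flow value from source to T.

Augment source→2→T: bottleneck 7. Total 7.
Augment source→1→T: bottleneck 2. Total 9.
No augmenting path remains in the residual graph.

9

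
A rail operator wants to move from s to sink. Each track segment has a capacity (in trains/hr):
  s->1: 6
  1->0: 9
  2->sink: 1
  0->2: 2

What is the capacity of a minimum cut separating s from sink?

Max flow = 1 (via 1 augmenting path).
In the residual at optimum, the set reachable from s is {0, 1, 2, s}.
Cut edges: 2->sink (cap 1). Sum = 1.

1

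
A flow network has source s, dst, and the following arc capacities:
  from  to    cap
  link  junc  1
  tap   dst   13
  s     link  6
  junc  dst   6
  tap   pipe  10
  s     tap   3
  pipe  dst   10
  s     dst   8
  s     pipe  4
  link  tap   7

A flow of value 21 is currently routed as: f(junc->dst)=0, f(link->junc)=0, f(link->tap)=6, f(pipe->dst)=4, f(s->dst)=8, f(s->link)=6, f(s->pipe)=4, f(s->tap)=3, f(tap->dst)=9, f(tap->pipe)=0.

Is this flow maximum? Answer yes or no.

Residual reachable from s: {s}; dst is not reachable.
Saturated cut: s->link, s->tap, s->pipe, s->dst with total capacity 21 = current flow value. Flow is maximum.

Yes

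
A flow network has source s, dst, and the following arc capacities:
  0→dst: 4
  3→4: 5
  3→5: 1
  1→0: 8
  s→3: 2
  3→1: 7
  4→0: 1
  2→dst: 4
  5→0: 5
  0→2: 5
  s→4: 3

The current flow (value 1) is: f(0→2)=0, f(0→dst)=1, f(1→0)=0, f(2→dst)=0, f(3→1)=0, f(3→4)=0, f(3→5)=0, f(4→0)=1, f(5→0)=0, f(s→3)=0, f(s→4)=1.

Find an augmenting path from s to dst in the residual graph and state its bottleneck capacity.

s→3→5→0→dst, bottleneck 1

Residual along s→3→5→0→dst: s→3: 2, 3→5: 1, 5→0: 5, 0→dst: 3.
Bottleneck = min = 1.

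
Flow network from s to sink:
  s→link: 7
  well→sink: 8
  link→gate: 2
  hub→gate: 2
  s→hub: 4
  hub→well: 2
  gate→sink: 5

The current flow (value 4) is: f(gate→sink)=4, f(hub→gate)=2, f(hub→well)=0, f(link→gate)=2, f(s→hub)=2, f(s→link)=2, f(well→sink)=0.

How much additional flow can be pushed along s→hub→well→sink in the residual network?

2

Residual capacities along the path: s→hub: 2, hub→well: 2, well→sink: 8.
Minimum is 2.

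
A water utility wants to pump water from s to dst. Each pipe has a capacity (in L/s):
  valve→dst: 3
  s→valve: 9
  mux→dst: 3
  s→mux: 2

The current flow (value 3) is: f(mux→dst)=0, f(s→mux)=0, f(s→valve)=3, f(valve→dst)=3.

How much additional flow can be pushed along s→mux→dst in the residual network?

Residual capacities along the path: s→mux: 2, mux→dst: 3.
Minimum is 2.

2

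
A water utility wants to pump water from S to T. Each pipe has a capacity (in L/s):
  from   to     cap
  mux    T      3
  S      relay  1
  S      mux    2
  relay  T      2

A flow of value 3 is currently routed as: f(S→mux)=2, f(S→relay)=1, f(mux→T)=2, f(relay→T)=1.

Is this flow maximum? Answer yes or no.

Residual reachable from S: {S}; T is not reachable.
Saturated cut: S→mux, S→relay with total capacity 3 = current flow value. Flow is maximum.

Yes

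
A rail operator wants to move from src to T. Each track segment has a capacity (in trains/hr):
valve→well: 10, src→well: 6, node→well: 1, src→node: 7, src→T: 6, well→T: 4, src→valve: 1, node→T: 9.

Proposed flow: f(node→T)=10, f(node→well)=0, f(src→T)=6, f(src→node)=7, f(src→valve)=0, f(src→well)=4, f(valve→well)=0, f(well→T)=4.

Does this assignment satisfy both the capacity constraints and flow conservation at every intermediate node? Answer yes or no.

No

Capacity violated on node→T: flow 10 > capacity 9.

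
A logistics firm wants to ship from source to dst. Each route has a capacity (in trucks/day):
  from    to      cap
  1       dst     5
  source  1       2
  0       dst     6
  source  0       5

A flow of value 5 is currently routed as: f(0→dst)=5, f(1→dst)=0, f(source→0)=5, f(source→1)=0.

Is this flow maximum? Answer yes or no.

Residual path source→1→dst has bottleneck 2 > 0.
Pushing 2 along it raises the flow to 7, so the given flow is not maximum.

No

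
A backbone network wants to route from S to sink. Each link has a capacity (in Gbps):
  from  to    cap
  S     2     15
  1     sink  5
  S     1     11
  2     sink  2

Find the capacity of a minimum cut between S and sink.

7

Max flow = 7 (via 2 augmenting paths).
In the residual at optimum, the set reachable from S is {1, 2, S}.
Cut edges: 2->sink (cap 2), 1->sink (cap 5). Sum = 7.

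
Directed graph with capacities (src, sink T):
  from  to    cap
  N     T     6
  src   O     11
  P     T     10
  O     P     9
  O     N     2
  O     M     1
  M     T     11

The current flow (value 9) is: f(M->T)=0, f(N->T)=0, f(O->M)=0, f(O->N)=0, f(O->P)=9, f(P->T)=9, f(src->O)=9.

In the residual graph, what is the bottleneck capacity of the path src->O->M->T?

1

Residual capacities along the path: src->O: 2, O->M: 1, M->T: 11.
Minimum is 1.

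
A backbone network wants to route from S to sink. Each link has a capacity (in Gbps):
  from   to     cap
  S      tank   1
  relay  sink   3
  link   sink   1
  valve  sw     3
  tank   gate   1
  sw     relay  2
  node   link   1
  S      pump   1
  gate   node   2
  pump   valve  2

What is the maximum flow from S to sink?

Augment S→pump→valve→sw→relay→sink: bottleneck 1. Total 1.
Augment S→tank→gate→node→link→sink: bottleneck 1. Total 2.
No augmenting path remains in the residual graph.

2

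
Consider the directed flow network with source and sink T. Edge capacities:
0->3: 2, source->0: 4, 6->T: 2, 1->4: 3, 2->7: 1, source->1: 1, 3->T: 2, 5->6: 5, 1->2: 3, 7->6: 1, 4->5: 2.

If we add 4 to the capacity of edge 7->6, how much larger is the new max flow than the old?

Original max flow = 3.
Edge 7->6 does not cross the min cut (source side {0, source}), so extra capacity there cannot help.
New max flow = 3. Increase = 0.

0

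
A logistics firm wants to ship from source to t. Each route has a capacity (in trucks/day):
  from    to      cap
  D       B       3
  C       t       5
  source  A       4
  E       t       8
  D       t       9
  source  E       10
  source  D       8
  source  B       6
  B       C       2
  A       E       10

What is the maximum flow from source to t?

Augment source->D->t: bottleneck 8. Total 8.
Augment source->E->t: bottleneck 8. Total 16.
Augment source->B->C->t: bottleneck 2. Total 18.
No augmenting path remains in the residual graph.

18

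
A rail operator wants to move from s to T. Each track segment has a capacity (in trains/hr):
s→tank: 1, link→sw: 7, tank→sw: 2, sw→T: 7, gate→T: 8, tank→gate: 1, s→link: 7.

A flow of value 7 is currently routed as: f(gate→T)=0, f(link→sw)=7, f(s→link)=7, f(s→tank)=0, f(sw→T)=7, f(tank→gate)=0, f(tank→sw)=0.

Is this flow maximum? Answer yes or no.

Residual path s→tank→gate→T has bottleneck 1 > 0.
Pushing 1 along it raises the flow to 8, so the given flow is not maximum.

No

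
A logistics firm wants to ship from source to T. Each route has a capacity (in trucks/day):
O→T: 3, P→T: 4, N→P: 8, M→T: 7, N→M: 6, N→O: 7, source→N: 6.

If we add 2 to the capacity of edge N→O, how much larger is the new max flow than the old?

Original max flow = 6.
Edge N→O does not cross the min cut (source side {source}), so extra capacity there cannot help.
New max flow = 6. Increase = 0.

0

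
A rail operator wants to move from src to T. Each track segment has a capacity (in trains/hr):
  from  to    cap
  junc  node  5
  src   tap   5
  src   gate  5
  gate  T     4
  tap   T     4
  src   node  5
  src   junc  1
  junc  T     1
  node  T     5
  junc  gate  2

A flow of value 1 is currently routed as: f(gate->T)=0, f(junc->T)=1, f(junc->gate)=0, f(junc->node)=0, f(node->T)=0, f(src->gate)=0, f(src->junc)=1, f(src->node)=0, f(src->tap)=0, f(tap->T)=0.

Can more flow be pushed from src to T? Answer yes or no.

Yes

Residual path src->gate->T has bottleneck 4 > 0.
Pushing 4 along it raises the flow to 5, so the given flow is not maximum.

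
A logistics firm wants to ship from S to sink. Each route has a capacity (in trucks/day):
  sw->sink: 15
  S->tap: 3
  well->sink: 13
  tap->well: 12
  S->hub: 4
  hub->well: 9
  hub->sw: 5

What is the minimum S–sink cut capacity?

Max flow = 7 (via 2 augmenting paths).
In the residual at optimum, the set reachable from S is {S}.
Cut edges: S->hub (cap 4), S->tap (cap 3). Sum = 7.

7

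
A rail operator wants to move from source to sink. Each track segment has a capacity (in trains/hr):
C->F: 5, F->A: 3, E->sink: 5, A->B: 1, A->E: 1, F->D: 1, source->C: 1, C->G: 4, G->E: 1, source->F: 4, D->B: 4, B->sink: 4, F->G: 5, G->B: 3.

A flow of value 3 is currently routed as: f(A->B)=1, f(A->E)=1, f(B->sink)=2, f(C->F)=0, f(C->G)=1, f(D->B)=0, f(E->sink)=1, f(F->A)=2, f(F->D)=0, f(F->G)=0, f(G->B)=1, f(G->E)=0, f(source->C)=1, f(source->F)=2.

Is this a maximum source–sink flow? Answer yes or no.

No

Residual path source->F->G->B->sink has bottleneck 2 > 0.
Pushing 2 along it raises the flow to 5, so the given flow is not maximum.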